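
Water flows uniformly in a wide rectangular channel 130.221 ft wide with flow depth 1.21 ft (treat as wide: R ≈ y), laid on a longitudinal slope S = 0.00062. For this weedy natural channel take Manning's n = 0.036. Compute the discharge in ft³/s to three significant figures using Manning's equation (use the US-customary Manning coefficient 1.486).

A = b·y = 130.221 × 1.21 = 157.6 ft²
Wide channel: R ≈ y = 1.21 ft
Q = (1.486/n)·A·R^(2/3)·S^(1/2) = (1.486/0.036) × 157.6 × 1.210^(2/3) × 0.00062^(1/2) = 183.9 ft³/s

184 ft³/s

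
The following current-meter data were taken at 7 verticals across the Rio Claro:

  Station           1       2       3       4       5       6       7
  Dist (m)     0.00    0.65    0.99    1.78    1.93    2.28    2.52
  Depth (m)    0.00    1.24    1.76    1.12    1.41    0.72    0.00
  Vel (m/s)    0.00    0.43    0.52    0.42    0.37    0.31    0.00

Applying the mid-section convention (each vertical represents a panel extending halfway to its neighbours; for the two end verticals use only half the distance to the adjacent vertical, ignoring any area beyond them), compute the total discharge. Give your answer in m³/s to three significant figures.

w_2 = (0.99 − 0.00)/2 = 0.495 m; q_2 = 0.43 × 1.24 × 0.495 = 0.2639 m³/s
w_3 = (1.78 − 0.65)/2 = 0.565 m; q_3 = 0.52 × 1.76 × 0.565 = 0.5171 m³/s
w_4 = (1.93 − 0.99)/2 = 0.47 m; q_4 = 0.42 × 1.12 × 0.47 = 0.2211 m³/s
w_5 = (2.28 − 1.78)/2 = 0.25 m; q_5 = 0.37 × 1.41 × 0.25 = 0.1304 m³/s
w_6 = (2.52 − 1.93)/2 = 0.295 m; q_6 = 0.31 × 0.72 × 0.295 = 0.06584 m³/s
Stations 1, 7 contribute zero (depth or velocity is 0).
Q = Σ qᵢ = 1.198 m³/s

1.20 m³/s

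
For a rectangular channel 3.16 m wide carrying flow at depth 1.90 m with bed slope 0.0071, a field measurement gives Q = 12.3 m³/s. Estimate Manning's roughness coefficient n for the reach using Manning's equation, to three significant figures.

A = b·y = 3.16 × 1.90 = 6.004 m²
P = b + 2y = 3.16 + 2×1.90 = 6.960 m
R = A/P = 6.004/6.960 = 0.8626 m
n = (1/Q)·A·R^(2/3)·S^(1/2) = (1/12.3) × 6.004 × 0.9062 × 0.08426 = 0.03727

0.0373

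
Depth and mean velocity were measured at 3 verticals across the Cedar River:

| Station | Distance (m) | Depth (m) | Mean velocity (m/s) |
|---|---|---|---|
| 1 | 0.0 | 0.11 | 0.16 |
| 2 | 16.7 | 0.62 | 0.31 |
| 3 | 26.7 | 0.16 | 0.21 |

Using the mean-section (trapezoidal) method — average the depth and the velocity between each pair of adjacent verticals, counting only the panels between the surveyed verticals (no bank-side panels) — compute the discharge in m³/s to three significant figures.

Panel 1-2: Δb = 16.7 m, d̄ = (0.11+0.62)/2 = 0.365, v̄ = (0.16+0.31)/2 = 0.235 → q = 16.7×0.365×0.235 = 1.432 m³/s
Panel 2-3: Δb = 10 m, d̄ = (0.62+0.16)/2 = 0.39, v̄ = (0.31+0.21)/2 = 0.26 → q = 10×0.39×0.26 = 1.014 m³/s
Q = Σ q = 2.446 m³/s

2.45 m³/s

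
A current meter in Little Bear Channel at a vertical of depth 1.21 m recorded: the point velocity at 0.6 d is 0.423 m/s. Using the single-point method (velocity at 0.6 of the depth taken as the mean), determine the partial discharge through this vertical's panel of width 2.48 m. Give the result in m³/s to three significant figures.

1.27 m³/s

v̄ = v₀.₆ = 0.423 m/s
q = v̄ × d × w = 0.4230 × 1.21 × 2.48 = 1.269 m³/s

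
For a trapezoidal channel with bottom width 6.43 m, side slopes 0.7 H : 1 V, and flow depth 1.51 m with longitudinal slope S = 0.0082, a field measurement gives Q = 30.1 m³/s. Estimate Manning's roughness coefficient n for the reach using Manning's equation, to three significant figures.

A = (b + z·y)·y = (6.43 + 0.7×1.51)×1.51 = 11.31 m²
P = b + 2y√(1+z²) = 6.43 + 2×1.51×√(1+0.7²) = 10.12 m
R = A/P = 11.31/10.12 = 1.118 m
n = (1/Q)·A·R^(2/3)·S^(1/2) = (1/30.1) × 11.31 × 1.077 × 0.09055 = 0.03663

0.0366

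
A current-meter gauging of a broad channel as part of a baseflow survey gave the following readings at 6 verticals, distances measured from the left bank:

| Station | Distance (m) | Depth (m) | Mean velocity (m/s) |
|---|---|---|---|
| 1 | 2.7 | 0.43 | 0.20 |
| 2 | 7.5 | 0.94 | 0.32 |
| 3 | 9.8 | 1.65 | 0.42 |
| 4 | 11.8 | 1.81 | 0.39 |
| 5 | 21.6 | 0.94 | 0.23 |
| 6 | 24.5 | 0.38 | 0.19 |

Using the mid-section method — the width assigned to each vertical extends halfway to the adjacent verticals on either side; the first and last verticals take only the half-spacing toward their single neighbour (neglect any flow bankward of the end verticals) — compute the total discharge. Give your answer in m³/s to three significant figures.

8.41 m³/s

w_1 = (7.5 − 2.7)/2 = 2.4 m; q_1 = 0.20 × 0.43 × 2.4 = 0.2064 m³/s
w_2 = (9.8 − 2.7)/2 = 3.55 m; q_2 = 0.32 × 0.94 × 3.55 = 1.068 m³/s
w_3 = (11.8 − 7.5)/2 = 2.15 m; q_3 = 0.42 × 1.65 × 2.15 = 1.490 m³/s
w_4 = (21.6 − 9.8)/2 = 5.9 m; q_4 = 0.39 × 1.81 × 5.9 = 4.165 m³/s
w_5 = (24.5 − 11.8)/2 = 6.35 m; q_5 = 0.23 × 0.94 × 6.35 = 1.373 m³/s
w_6 = (24.5 − 21.6)/2 = 1.45 m; q_6 = 0.19 × 0.38 × 1.45 = 0.1047 m³/s
Q = Σ qᵢ = 8.407 m³/s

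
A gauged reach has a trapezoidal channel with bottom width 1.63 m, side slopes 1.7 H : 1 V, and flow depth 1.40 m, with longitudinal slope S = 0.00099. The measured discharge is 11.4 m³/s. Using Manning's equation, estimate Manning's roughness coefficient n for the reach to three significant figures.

A = (b + z·y)·y = (1.63 + 1.7×1.40)×1.40 = 5.614 m²
P = b + 2y√(1+z²) = 1.63 + 2×1.40×√(1+1.7²) = 7.152 m
R = A/P = 5.614/7.152 = 0.7849 m
n = (1/Q)·A·R^(2/3)·S^(1/2) = (1/11.4) × 5.614 × 0.8509 × 0.03146 = 0.01318

0.0132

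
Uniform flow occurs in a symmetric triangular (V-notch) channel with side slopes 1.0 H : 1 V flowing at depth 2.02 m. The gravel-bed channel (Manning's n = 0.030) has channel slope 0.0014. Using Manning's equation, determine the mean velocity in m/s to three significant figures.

0.997 m/s

A = z·y² = 1.0×2.02² = 4.080 m²
P = 2y√(1+z²) = 2×2.02×√(1+1.0²) = 5.713 m
R = A/P = 4.080/5.713 = 0.7142 m
Q = (1/n)·A·R^(2/3)·S^(1/2) = (1/0.030) × 4.080 × 0.7142^(2/3) × 0.0014^(1/2) = 4.066 m³/s
V = Q/A = 4.066/4.080 = 0.9965 m/s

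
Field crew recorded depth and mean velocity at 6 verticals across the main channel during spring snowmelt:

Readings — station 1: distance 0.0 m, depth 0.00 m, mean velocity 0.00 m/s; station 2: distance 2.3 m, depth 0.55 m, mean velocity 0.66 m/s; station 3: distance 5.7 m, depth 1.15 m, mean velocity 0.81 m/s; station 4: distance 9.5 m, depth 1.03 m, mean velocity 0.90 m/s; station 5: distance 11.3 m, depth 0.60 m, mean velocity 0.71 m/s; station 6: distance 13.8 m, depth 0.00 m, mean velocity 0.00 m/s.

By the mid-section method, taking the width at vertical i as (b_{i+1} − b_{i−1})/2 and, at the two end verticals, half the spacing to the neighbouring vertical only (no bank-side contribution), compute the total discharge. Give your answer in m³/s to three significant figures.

7.90 m³/s

w_2 = (5.7 − 0.0)/2 = 2.85 m; q_2 = 0.66 × 0.55 × 2.85 = 1.035 m³/s
w_3 = (9.5 − 2.3)/2 = 3.6 m; q_3 = 0.81 × 1.15 × 3.6 = 3.353 m³/s
w_4 = (11.3 − 5.7)/2 = 2.8 m; q_4 = 0.90 × 1.03 × 2.8 = 2.596 m³/s
w_5 = (13.8 − 9.5)/2 = 2.15 m; q_5 = 0.71 × 0.60 × 2.15 = 0.9159 m³/s
Stations 1, 6 contribute zero (depth or velocity is 0).
Q = Σ qᵢ = 7.899 m³/s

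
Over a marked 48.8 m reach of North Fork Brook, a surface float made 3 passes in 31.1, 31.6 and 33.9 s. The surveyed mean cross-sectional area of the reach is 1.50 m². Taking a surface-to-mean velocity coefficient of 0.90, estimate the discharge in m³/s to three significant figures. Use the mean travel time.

2.05 m³/s

t̄ = (31.1 + 31.6 + 33.9) / 3 = 32.2 s
v_surface = L / t̄ = 48.8 / 32.2 = 1.516 m/s
v_mean = 0.90 × 1.516 = 1.364 m/s
Q = A × v_mean = 1.50 × 1.364 = 2.046 m³/s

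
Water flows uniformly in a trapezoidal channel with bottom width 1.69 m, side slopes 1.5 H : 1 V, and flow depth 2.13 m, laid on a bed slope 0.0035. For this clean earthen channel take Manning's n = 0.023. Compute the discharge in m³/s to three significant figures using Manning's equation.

28.7 m³/s

A = (b + z·y)·y = (1.69 + 1.5×2.13)×2.13 = 10.41 m²
P = b + 2y√(1+z²) = 1.69 + 2×2.13×√(1+1.5²) = 9.370 m
R = A/P = 10.41/9.370 = 1.110 m
Q = (1/n)·A·R^(2/3)·S^(1/2) = (1/0.023) × 10.41 × 1.110^(2/3) × 0.0035^(1/2) = 28.70 m³/s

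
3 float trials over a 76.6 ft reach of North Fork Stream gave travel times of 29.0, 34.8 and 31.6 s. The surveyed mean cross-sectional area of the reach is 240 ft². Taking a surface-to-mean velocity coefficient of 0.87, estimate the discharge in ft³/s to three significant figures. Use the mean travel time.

503 ft³/s

t̄ = (29.0 + 34.8 + 31.6) / 3 = 31.8 s
v_surface = L / t̄ = 76.6 / 31.8 = 2.409 ft/s
v_mean = 0.87 × 2.409 = 2.096 ft/s
Q = A × v_mean = 240 × 2.096 = 503.0 ft³/s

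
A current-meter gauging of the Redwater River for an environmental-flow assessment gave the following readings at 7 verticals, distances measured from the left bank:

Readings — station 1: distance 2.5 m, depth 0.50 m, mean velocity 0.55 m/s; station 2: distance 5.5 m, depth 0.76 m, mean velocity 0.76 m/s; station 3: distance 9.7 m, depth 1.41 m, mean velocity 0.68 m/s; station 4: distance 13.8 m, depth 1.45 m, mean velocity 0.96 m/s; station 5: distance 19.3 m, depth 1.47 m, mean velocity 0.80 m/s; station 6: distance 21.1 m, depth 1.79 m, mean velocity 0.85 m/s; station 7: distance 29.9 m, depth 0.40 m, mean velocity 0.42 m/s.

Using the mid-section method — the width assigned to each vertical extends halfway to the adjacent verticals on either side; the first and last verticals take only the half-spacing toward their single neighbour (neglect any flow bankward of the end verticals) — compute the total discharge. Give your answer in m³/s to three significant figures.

w_1 = (5.5 − 2.5)/2 = 1.5 m; q_1 = 0.55 × 0.50 × 1.5 = 0.4125 m³/s
w_2 = (9.7 − 2.5)/2 = 3.6 m; q_2 = 0.76 × 0.76 × 3.6 = 2.079 m³/s
w_3 = (13.8 − 5.5)/2 = 4.15 m; q_3 = 0.68 × 1.41 × 4.15 = 3.979 m³/s
w_4 = (19.3 − 9.7)/2 = 4.8 m; q_4 = 0.96 × 1.45 × 4.8 = 6.682 m³/s
w_5 = (21.1 − 13.8)/2 = 3.65 m; q_5 = 0.80 × 1.47 × 3.65 = 4.292 m³/s
w_6 = (29.9 − 19.3)/2 = 5.3 m; q_6 = 0.85 × 1.79 × 5.3 = 8.064 m³/s
w_7 = (29.9 − 21.1)/2 = 4.4 m; q_7 = 0.42 × 0.40 × 4.4 = 0.7392 m³/s
Q = Σ qᵢ = 26.25 m³/s

26.2 m³/s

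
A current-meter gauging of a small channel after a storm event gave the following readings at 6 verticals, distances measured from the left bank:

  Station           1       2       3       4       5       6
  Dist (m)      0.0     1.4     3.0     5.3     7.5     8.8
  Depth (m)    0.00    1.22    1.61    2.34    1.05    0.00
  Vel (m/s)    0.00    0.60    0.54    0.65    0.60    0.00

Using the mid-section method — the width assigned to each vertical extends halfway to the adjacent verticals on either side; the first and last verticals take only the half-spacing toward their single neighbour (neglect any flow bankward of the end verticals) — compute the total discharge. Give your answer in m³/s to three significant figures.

w_2 = (3.0 − 0.0)/2 = 1.5 m; q_2 = 0.60 × 1.22 × 1.5 = 1.098 m³/s
w_3 = (5.3 − 1.4)/2 = 1.95 m; q_3 = 0.54 × 1.61 × 1.95 = 1.695 m³/s
w_4 = (7.5 − 3.0)/2 = 2.25 m; q_4 = 0.65 × 2.34 × 2.25 = 3.422 m³/s
w_5 = (8.8 − 5.3)/2 = 1.75 m; q_5 = 0.60 × 1.05 × 1.75 = 1.103 m³/s
Stations 1, 6 contribute zero (depth or velocity is 0).
Q = Σ qᵢ = 7.318 m³/s

7.32 m³/s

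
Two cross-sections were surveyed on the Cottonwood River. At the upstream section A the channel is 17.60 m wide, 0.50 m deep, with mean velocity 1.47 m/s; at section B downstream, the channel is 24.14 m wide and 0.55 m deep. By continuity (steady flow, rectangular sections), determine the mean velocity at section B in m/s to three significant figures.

Q = A₁V₁ = (17.60×0.50) × 1.47 = 12.94 m³/s
A₂ = 24.14 × 0.55 = 13.28 m²
V₂ = Q/A₂ = 12.94/13.28 = 0.9743 m/s

0.974 m/s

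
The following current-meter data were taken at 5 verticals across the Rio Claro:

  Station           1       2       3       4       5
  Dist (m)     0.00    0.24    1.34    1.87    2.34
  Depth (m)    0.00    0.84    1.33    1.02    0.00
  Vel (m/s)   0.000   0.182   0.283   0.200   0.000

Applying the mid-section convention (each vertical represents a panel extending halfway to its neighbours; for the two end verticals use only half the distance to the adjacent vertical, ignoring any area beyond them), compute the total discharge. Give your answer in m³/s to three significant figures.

0.511 m³/s

w_2 = (1.34 − 0.00)/2 = 0.67 m; q_2 = 0.182 × 0.84 × 0.67 = 0.1024 m³/s
w_3 = (1.87 − 0.24)/2 = 0.815 m; q_3 = 0.283 × 1.33 × 0.815 = 0.3068 m³/s
w_4 = (2.34 − 1.34)/2 = 0.5 m; q_4 = 0.200 × 1.02 × 0.5 = 0.1020 m³/s
Stations 1, 5 contribute zero (depth or velocity is 0).
Q = Σ qᵢ = 0.5112 m³/s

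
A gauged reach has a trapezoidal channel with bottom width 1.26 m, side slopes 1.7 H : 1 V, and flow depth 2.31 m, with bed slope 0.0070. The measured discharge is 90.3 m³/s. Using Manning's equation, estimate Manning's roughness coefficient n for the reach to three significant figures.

A = (b + z·y)·y = (1.26 + 1.7×2.31)×2.31 = 11.98 m²
P = b + 2y√(1+z²) = 1.26 + 2×2.31×√(1+1.7²) = 10.37 m
R = A/P = 11.98/10.37 = 1.155 m
n = (1/Q)·A·R^(2/3)·S^(1/2) = (1/90.3) × 11.98 × 1.101 × 0.08367 = 0.01222

0.0122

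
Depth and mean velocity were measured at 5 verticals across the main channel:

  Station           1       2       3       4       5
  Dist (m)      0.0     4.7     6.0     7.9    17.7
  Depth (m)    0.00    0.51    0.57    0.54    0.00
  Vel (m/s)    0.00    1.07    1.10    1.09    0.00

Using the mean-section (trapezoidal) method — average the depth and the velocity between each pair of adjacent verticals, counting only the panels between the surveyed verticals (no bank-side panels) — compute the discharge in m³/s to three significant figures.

Panel 1-2: Δb = 4.7 m, d̄ = (0.00+0.51)/2 = 0.255, v̄ = (0.00+1.07)/2 = 0.535 → q = 4.7×0.255×0.535 = 0.6412 m³/s
Panel 2-3: Δb = 1.3 m, d̄ = (0.51+0.57)/2 = 0.54, v̄ = (1.07+1.10)/2 = 1.085 → q = 1.3×0.54×1.085 = 0.7617 m³/s
Panel 3-4: Δb = 1.9 m, d̄ = (0.57+0.54)/2 = 0.555, v̄ = (1.10+1.09)/2 = 1.095 → q = 1.9×0.555×1.095 = 1.155 m³/s
Panel 4-5: Δb = 9.8 m, d̄ = (0.54+0.00)/2 = 0.27, v̄ = (1.09+0.00)/2 = 0.545 → q = 9.8×0.27×0.545 = 1.442 m³/s
Q = Σ q = 4.000 m³/s

4.00 m³/s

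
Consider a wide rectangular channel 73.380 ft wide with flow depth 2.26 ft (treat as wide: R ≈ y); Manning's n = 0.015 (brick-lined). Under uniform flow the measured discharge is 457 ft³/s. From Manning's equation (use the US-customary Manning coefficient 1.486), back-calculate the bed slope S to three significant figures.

A = b·y = 73.380 × 2.26 = 165.8 ft²
Wide channel: R ≈ y = 2.26 ft
S = (Q·n / (1.486·A·R^(2/3)))² = (457×0.015 / (1.486×165.8×1.722))² = 0.0002609

0.000261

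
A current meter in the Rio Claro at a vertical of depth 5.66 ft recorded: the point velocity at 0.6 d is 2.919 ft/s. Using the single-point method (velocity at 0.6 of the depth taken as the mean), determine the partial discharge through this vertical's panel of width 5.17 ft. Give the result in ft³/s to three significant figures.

v̄ = v₀.₆ = 2.919 ft/s
q = v̄ × d × w = 2.919 × 5.66 × 5.17 = 85.42 ft³/s

85.4 ft³/s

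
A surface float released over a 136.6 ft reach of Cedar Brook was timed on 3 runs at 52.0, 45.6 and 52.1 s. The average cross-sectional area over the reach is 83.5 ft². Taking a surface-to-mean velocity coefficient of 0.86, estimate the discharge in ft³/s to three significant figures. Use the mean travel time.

197 ft³/s

t̄ = (52.0 + 45.6 + 52.1) / 3 = 49.9 s
v_surface = L / t̄ = 136.6 / 49.9 = 2.737 ft/s
v_mean = 0.86 × 2.737 = 2.354 ft/s
Q = A × v_mean = 83.5 × 2.354 = 196.6 ft³/s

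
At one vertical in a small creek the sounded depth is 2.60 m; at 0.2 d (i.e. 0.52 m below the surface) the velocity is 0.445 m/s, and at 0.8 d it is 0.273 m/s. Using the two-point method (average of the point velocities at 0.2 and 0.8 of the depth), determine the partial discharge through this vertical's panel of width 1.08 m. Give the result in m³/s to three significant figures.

1.01 m³/s

v̄ = (0.445 + 0.273) / 2 = 0.3590 m/s
q = v̄ × d × w = 0.3590 × 2.60 × 1.08 = 1.008 m³/s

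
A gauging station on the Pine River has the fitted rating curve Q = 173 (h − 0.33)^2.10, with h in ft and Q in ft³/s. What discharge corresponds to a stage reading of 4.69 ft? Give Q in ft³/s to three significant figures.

3810 ft³/s

Q = 173 × (4.69 − 0.33)^2.10 = 173 × 4.36^2.10 = 3810 ft³/s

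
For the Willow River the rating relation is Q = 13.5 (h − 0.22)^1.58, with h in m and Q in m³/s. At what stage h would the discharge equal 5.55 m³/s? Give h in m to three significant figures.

h − h₀ = (Q/C)^(1/b) = (5.55/13.5)^(1/1.58) = 0.5697 m
h = 0.22 + 0.5697 = 0.7897 m

0.790 m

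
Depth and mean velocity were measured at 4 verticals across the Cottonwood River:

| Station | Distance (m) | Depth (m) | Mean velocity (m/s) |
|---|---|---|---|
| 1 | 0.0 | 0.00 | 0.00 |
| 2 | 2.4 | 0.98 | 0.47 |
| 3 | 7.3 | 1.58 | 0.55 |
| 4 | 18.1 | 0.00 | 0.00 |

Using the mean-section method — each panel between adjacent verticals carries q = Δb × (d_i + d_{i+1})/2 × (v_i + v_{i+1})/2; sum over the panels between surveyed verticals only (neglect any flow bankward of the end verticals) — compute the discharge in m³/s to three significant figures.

5.82 m³/s

Panel 1-2: Δb = 2.4 m, d̄ = (0.00+0.98)/2 = 0.49, v̄ = (0.00+0.47)/2 = 0.235 → q = 2.4×0.49×0.235 = 0.2764 m³/s
Panel 2-3: Δb = 4.9 m, d̄ = (0.98+1.58)/2 = 1.28, v̄ = (0.47+0.55)/2 = 0.51 → q = 4.9×1.28×0.51 = 3.199 m³/s
Panel 3-4: Δb = 10.8 m, d̄ = (1.58+0.00)/2 = 0.79, v̄ = (0.55+0.00)/2 = 0.275 → q = 10.8×0.79×0.275 = 2.346 m³/s
Q = Σ q = 5.821 m³/s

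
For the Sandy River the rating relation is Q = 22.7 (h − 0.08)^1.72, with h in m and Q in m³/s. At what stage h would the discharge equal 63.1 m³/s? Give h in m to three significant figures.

h − h₀ = (Q/C)^(1/b) = (63.1/22.7)^(1/1.72) = 1.812 m
h = 0.08 + 1.812 = 1.892 m

1.89 m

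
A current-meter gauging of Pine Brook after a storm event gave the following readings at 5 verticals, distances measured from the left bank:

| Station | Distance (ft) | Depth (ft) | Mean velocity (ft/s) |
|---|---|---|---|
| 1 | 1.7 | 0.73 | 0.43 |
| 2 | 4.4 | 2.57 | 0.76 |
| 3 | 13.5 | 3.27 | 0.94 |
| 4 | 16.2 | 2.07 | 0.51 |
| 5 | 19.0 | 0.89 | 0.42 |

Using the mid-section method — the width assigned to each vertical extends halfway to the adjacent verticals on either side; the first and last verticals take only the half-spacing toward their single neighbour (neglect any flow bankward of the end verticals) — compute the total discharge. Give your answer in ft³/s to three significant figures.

w_1 = (4.4 − 1.7)/2 = 1.35 ft; q_1 = 0.43 × 0.73 × 1.35 = 0.4238 ft³/s
w_2 = (13.5 − 1.7)/2 = 5.9 ft; q_2 = 0.76 × 2.57 × 5.9 = 11.52 ft³/s
w_3 = (16.2 − 4.4)/2 = 5.9 ft; q_3 = 0.94 × 3.27 × 5.9 = 18.14 ft³/s
w_4 = (19.0 − 13.5)/2 = 2.75 ft; q_4 = 0.51 × 2.07 × 2.75 = 2.903 ft³/s
w_5 = (19.0 − 16.2)/2 = 1.4 ft; q_5 = 0.42 × 0.89 × 1.4 = 0.5233 ft³/s
Q = Σ qᵢ = 33.51 ft³/s

33.5 ft³/s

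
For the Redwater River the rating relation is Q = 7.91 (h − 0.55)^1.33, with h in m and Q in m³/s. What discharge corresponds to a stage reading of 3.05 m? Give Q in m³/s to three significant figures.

Q = 7.91 × (3.05 − 0.55)^1.33 = 7.91 × 2.5^1.33 = 26.76 m³/s

26.8 m³/s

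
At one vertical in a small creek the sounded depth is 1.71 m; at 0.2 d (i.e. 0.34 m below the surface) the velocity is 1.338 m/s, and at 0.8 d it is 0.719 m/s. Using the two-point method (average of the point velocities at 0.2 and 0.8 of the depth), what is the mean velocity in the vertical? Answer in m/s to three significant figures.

1.03 m/s

v̄ = (1.338 + 0.719) / 2 = 1.029 m/s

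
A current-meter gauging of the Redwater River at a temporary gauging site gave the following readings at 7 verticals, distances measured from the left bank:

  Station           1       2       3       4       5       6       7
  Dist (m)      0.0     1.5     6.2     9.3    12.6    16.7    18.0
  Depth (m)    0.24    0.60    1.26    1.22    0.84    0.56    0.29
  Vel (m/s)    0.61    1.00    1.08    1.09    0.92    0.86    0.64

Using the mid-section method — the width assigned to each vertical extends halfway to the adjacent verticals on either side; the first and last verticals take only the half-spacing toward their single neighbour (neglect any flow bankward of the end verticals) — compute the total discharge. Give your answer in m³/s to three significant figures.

w_1 = (1.5 − 0.0)/2 = 0.75 m; q_1 = 0.61 × 0.24 × 0.75 = 0.1098 m³/s
w_2 = (6.2 − 0.0)/2 = 3.1 m; q_2 = 1.00 × 0.60 × 3.1 = 1.860 m³/s
w_3 = (9.3 − 1.5)/2 = 3.9 m; q_3 = 1.08 × 1.26 × 3.9 = 5.307 m³/s
w_4 = (12.6 − 6.2)/2 = 3.2 m; q_4 = 1.09 × 1.22 × 3.2 = 4.255 m³/s
w_5 = (16.7 − 9.3)/2 = 3.7 m; q_5 = 0.92 × 0.84 × 3.7 = 2.859 m³/s
w_6 = (18.0 − 12.6)/2 = 2.7 m; q_6 = 0.86 × 0.56 × 2.7 = 1.300 m³/s
w_7 = (18.0 − 16.7)/2 = 0.65 m; q_7 = 0.64 × 0.29 × 0.65 = 0.1206 m³/s
Q = Σ qᵢ = 15.81 m³/s

15.8 m³/s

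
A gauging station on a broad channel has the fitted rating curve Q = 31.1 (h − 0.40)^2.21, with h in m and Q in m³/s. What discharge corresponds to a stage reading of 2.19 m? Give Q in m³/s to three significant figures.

113 m³/s

Q = 31.1 × (2.19 − 0.40)^2.21 = 31.1 × 1.79^2.21 = 112.6 m³/s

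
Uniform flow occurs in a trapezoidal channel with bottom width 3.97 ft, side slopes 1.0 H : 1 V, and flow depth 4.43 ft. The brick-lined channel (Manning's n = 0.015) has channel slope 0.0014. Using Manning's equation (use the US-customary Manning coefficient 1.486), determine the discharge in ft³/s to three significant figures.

237 ft³/s

A = (b + z·y)·y = (3.97 + 1.0×4.43)×4.43 = 37.21 ft²
P = b + 2y√(1+z²) = 3.97 + 2×4.43×√(1+1.0²) = 16.50 ft
R = A/P = 37.21/16.50 = 2.255 ft
Q = (1.486/n)·A·R^(2/3)·S^(1/2) = (1.486/0.015) × 37.21 × 2.255^(2/3) × 0.0014^(1/2) = 237.2 ft³/s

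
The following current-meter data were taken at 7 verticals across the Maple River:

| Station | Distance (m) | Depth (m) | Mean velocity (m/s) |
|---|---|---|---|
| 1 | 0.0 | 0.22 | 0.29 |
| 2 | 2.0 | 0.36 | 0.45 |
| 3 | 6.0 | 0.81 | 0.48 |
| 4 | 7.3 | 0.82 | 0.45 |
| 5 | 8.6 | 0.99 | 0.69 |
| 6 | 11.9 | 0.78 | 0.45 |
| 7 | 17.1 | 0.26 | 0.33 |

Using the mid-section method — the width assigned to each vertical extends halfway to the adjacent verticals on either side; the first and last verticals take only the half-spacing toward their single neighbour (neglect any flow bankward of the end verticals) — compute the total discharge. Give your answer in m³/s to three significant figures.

5.35 m³/s

w_1 = (2.0 − 0.0)/2 = 1 m; q_1 = 0.29 × 0.22 × 1 = 0.06380 m³/s
w_2 = (6.0 − 0.0)/2 = 3 m; q_2 = 0.45 × 0.36 × 3 = 0.4860 m³/s
w_3 = (7.3 − 2.0)/2 = 2.65 m; q_3 = 0.48 × 0.81 × 2.65 = 1.030 m³/s
w_4 = (8.6 − 6.0)/2 = 1.3 m; q_4 = 0.45 × 0.82 × 1.3 = 0.4797 m³/s
w_5 = (11.9 − 7.3)/2 = 2.3 m; q_5 = 0.69 × 0.99 × 2.3 = 1.571 m³/s
w_6 = (17.1 − 8.6)/2 = 4.25 m; q_6 = 0.45 × 0.78 × 4.25 = 1.492 m³/s
w_7 = (17.1 − 11.9)/2 = 2.6 m; q_7 = 0.33 × 0.26 × 2.6 = 0.2231 m³/s
Q = Σ qᵢ = 5.346 m³/s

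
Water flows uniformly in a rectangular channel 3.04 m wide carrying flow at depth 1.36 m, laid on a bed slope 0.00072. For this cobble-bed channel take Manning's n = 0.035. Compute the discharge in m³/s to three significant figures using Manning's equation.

A = b·y = 3.04 × 1.36 = 4.134 m²
P = b + 2y = 3.04 + 2×1.36 = 5.760 m
R = A/P = 4.134/5.760 = 0.7178 m
Q = (1/n)·A·R^(2/3)·S^(1/2) = (1/0.035) × 4.134 × 0.7178^(2/3) × 0.00072^(1/2) = 2.541 m³/s

2.54 m³/s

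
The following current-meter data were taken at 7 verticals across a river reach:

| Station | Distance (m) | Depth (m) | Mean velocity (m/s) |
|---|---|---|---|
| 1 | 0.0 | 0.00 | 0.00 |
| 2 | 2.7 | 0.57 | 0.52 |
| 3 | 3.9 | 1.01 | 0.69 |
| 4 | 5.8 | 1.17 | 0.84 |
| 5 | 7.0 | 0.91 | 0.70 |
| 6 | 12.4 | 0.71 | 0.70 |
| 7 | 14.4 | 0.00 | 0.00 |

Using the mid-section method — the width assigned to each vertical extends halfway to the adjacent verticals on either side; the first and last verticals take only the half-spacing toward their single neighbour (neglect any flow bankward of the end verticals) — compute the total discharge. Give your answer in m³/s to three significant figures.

w_2 = (3.9 − 0.0)/2 = 1.95 m; q_2 = 0.52 × 0.57 × 1.95 = 0.5780 m³/s
w_3 = (5.8 − 2.7)/2 = 1.55 m; q_3 = 0.69 × 1.01 × 1.55 = 1.080 m³/s
w_4 = (7.0 − 3.9)/2 = 1.55 m; q_4 = 0.84 × 1.17 × 1.55 = 1.523 m³/s
w_5 = (12.4 − 5.8)/2 = 3.3 m; q_5 = 0.70 × 0.91 × 3.3 = 2.102 m³/s
w_6 = (14.4 − 7.0)/2 = 3.7 m; q_6 = 0.70 × 0.71 × 3.7 = 1.839 m³/s
Stations 1, 7 contribute zero (depth or velocity is 0).
Q = Σ qᵢ = 7.123 m³/s

7.12 m³/s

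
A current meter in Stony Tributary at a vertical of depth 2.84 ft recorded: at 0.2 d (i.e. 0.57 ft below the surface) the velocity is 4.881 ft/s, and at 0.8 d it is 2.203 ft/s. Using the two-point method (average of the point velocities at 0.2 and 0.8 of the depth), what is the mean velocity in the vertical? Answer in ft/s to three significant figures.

3.54 ft/s

v̄ = (4.881 + 2.203) / 2 = 3.542 ft/s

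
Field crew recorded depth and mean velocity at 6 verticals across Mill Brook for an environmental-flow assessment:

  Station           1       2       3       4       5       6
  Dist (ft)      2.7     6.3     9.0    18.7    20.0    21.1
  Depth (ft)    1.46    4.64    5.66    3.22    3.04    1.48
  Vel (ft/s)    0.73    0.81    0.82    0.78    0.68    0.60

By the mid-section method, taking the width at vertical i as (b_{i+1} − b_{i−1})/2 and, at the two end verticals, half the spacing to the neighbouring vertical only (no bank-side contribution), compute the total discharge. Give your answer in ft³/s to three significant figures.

w_1 = (6.3 − 2.7)/2 = 1.8 ft; q_1 = 0.73 × 1.46 × 1.8 = 1.918 ft³/s
w_2 = (9.0 − 2.7)/2 = 3.15 ft; q_2 = 0.81 × 4.64 × 3.15 = 11.84 ft³/s
w_3 = (18.7 − 6.3)/2 = 6.2 ft; q_3 = 0.82 × 5.66 × 6.2 = 28.78 ft³/s
w_4 = (20.0 − 9.0)/2 = 5.5 ft; q_4 = 0.78 × 3.22 × 5.5 = 13.81 ft³/s
w_5 = (21.1 − 18.7)/2 = 1.2 ft; q_5 = 0.68 × 3.04 × 1.2 = 2.481 ft³/s
w_6 = (21.1 − 20.0)/2 = 0.55 ft; q_6 = 0.60 × 1.48 × 0.55 = 0.4884 ft³/s
Q = Σ qᵢ = 59.32 ft³/s

59.3 ft³/s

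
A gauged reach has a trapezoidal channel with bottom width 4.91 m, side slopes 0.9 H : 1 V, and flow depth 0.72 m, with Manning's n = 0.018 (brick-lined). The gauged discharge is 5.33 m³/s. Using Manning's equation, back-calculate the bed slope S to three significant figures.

A = (b + z·y)·y = (4.91 + 0.9×0.72)×0.72 = 4.002 m²
P = b + 2y√(1+z²) = 4.91 + 2×0.72×√(1+0.9²) = 6.847 m
R = A/P = 4.002/6.847 = 0.5844 m
S = (Q·n / (1·A·R^(2/3)))² = (5.33×0.018 / (1×4.002×0.6990))² = 0.001176

0.00118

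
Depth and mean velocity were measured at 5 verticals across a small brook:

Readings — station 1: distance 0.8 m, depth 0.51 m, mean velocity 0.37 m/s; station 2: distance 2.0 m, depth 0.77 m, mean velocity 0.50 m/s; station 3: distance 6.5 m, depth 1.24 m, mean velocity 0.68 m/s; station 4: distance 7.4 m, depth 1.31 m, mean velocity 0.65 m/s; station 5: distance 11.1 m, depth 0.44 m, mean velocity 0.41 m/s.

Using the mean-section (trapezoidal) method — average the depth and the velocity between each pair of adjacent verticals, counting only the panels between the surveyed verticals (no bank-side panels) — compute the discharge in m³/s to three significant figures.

Panel 1-2: Δb = 1.2 m, d̄ = (0.51+0.77)/2 = 0.64, v̄ = (0.37+0.50)/2 = 0.435 → q = 1.2×0.64×0.435 = 0.3341 m³/s
Panel 2-3: Δb = 4.5 m, d̄ = (0.77+1.24)/2 = 1.005, v̄ = (0.50+0.68)/2 = 0.59 → q = 4.5×1.005×0.59 = 2.668 m³/s
Panel 3-4: Δb = 0.9 m, d̄ = (1.24+1.31)/2 = 1.275, v̄ = (0.68+0.65)/2 = 0.665 → q = 0.9×1.275×0.665 = 0.7631 m³/s
Panel 4-5: Δb = 3.7 m, d̄ = (1.31+0.44)/2 = 0.875, v̄ = (0.65+0.41)/2 = 0.53 → q = 3.7×0.875×0.53 = 1.716 m³/s
Q = Σ q = 5.481 m³/s

5.48 m³/s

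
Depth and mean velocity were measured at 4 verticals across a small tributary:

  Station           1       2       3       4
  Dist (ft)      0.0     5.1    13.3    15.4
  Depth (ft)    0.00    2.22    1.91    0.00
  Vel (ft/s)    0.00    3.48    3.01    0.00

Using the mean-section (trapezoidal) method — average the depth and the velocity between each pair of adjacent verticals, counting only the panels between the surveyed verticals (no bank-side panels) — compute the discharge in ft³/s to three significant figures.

67.8 ft³/s

Panel 1-2: Δb = 5.1 ft, d̄ = (0.00+2.22)/2 = 1.11, v̄ = (0.00+3.48)/2 = 1.74 → q = 5.1×1.11×1.74 = 9.850 ft³/s
Panel 2-3: Δb = 8.2 ft, d̄ = (2.22+1.91)/2 = 2.065, v̄ = (3.48+3.01)/2 = 3.245 → q = 8.2×2.065×3.245 = 54.95 ft³/s
Panel 3-4: Δb = 2.1 ft, d̄ = (1.91+0.00)/2 = 0.955, v̄ = (3.01+0.00)/2 = 1.505 → q = 2.1×0.955×1.505 = 3.018 ft³/s
Q = Σ q = 67.82 ft³/s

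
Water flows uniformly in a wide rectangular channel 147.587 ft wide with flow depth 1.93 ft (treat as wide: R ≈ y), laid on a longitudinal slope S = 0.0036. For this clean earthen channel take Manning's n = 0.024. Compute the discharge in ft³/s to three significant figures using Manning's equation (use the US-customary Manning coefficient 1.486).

1640 ft³/s

A = b·y = 147.587 × 1.93 = 284.8 ft²
Wide channel: R ≈ y = 1.93 ft
Q = (1.486/n)·A·R^(2/3)·S^(1/2) = (1.486/0.024) × 284.8 × 1.930^(2/3) × 0.0036^(1/2) = 1640 ft³/s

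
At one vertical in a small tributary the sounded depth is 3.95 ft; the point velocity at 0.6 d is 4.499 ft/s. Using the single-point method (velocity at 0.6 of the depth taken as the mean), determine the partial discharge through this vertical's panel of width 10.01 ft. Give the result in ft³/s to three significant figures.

v̄ = v₀.₆ = 4.499 ft/s
q = v̄ × d × w = 4.499 × 3.95 × 10.01 = 177.9 ft³/s

178 ft³/s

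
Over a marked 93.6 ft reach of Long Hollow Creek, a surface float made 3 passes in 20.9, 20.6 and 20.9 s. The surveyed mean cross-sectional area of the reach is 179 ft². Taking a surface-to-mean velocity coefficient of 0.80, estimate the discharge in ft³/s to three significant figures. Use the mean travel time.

t̄ = (20.9 + 20.6 + 20.9) / 3 = 20.8 s
v_surface = L / t̄ = 93.6 / 20.8 = 4.500 ft/s
v_mean = 0.80 × 4.500 = 3.600 ft/s
Q = A × v_mean = 179 × 3.600 = 644.4 ft³/s

644 ft³/s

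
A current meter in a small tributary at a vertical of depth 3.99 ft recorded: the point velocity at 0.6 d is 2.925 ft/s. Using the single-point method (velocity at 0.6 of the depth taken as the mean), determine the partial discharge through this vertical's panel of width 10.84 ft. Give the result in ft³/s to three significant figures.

v̄ = v₀.₆ = 2.925 ft/s
q = v̄ × d × w = 2.925 × 3.99 × 10.84 = 126.5 ft³/s

127 ft³/s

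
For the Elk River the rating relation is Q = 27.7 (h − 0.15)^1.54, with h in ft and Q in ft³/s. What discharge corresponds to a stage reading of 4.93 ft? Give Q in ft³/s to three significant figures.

308 ft³/s

Q = 27.7 × (4.93 − 0.15)^1.54 = 27.7 × 4.78^1.54 = 308.2 ft³/s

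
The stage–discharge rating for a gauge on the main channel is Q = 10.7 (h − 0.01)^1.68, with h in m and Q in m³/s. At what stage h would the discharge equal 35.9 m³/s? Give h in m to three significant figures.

2.07 m

h − h₀ = (Q/C)^(1/b) = (35.9/10.7)^(1/1.68) = 2.056 m
h = 0.01 + 2.056 = 2.066 m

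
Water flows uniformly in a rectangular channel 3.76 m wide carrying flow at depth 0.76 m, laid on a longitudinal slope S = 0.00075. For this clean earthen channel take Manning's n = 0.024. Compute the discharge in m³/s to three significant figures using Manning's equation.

A = b·y = 3.76 × 0.76 = 2.858 m²
P = b + 2y = 3.76 + 2×0.76 = 5.280 m
R = A/P = 2.858/5.280 = 0.5412 m
Q = (1/n)·A·R^(2/3)·S^(1/2) = (1/0.024) × 2.858 × 0.5412^(2/3) × 0.00075^(1/2) = 2.166 m³/s

2.17 m³/s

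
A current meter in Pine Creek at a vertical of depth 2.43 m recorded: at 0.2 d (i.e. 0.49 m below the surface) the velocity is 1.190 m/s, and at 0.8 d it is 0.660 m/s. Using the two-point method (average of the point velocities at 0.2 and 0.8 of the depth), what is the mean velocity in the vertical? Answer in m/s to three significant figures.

v̄ = (1.190 + 0.660) / 2 = 0.9250 m/s

0.925 m/s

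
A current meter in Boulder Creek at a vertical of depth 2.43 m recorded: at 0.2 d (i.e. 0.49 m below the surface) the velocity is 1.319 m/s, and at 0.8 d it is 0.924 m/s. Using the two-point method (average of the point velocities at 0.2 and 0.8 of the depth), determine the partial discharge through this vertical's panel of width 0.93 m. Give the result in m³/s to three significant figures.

2.53 m³/s

v̄ = (1.319 + 0.924) / 2 = 1.122 m/s
q = v̄ × d × w = 1.122 × 2.43 × 0.93 = 2.534 m³/s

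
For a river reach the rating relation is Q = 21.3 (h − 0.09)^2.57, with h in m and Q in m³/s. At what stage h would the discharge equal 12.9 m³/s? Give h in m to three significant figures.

h − h₀ = (Q/C)^(1/b) = (12.9/21.3)^(1/2.57) = 0.8227 m
h = 0.09 + 0.8227 = 0.9127 m

0.913 m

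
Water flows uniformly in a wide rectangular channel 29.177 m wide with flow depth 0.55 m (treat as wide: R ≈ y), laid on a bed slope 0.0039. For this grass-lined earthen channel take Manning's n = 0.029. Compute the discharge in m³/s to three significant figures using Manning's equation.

23.2 m³/s

A = b·y = 29.177 × 0.55 = 16.05 m²
Wide channel: R ≈ y = 0.55 m
Q = (1/n)·A·R^(2/3)·S^(1/2) = (1/0.029) × 16.05 × 0.5500^(2/3) × 0.0039^(1/2) = 23.20 m³/s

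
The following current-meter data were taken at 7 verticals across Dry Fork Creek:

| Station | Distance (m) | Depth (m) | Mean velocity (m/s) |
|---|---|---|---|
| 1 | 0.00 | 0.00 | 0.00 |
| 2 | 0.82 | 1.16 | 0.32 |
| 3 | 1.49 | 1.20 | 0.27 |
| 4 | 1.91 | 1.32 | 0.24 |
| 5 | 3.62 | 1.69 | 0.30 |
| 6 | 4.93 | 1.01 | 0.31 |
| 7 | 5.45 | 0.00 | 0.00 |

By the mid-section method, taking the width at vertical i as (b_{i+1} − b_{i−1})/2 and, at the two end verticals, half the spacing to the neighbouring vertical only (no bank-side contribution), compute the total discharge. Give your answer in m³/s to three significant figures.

1.84 m³/s

w_2 = (1.49 − 0.00)/2 = 0.745 m; q_2 = 0.32 × 1.16 × 0.745 = 0.2765 m³/s
w_3 = (1.91 − 0.82)/2 = 0.545 m; q_3 = 0.27 × 1.20 × 0.545 = 0.1766 m³/s
w_4 = (3.62 − 1.49)/2 = 1.065 m; q_4 = 0.24 × 1.32 × 1.065 = 0.3374 m³/s
w_5 = (4.93 − 1.91)/2 = 1.51 m; q_5 = 0.30 × 1.69 × 1.51 = 0.7656 m³/s
w_6 = (5.45 − 3.62)/2 = 0.915 m; q_6 = 0.31 × 1.01 × 0.915 = 0.2865 m³/s
Stations 1, 7 contribute zero (depth or velocity is 0).
Q = Σ qᵢ = 1.843 m³/s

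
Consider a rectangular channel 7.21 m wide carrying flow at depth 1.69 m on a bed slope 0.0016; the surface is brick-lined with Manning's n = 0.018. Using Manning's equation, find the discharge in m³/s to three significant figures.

A = b·y = 7.21 × 1.69 = 12.18 m²
P = b + 2y = 7.21 + 2×1.69 = 10.59 m
R = A/P = 12.18/10.59 = 1.151 m
Q = (1/n)·A·R^(2/3)·S^(1/2) = (1/0.018) × 12.18 × 1.151^(2/3) × 0.0016^(1/2) = 29.73 m³/s

29.7 m³/s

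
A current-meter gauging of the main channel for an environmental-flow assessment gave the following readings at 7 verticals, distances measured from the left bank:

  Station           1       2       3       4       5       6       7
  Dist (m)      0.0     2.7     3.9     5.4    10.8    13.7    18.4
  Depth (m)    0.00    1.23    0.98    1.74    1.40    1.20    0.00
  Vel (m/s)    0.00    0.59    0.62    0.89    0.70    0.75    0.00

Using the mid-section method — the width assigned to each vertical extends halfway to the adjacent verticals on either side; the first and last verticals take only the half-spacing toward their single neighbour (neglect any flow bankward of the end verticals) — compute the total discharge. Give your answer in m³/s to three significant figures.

15.1 m³/s

w_2 = (3.9 − 0.0)/2 = 1.95 m; q_2 = 0.59 × 1.23 × 1.95 = 1.415 m³/s
w_3 = (5.4 − 2.7)/2 = 1.35 m; q_3 = 0.62 × 0.98 × 1.35 = 0.8203 m³/s
w_4 = (10.8 − 3.9)/2 = 3.45 m; q_4 = 0.89 × 1.74 × 3.45 = 5.343 m³/s
w_5 = (13.7 − 5.4)/2 = 4.15 m; q_5 = 0.70 × 1.40 × 4.15 = 4.067 m³/s
w_6 = (18.4 − 10.8)/2 = 3.8 m; q_6 = 0.75 × 1.20 × 3.8 = 3.420 m³/s
Stations 1, 7 contribute zero (depth or velocity is 0).
Q = Σ qᵢ = 15.07 m³/s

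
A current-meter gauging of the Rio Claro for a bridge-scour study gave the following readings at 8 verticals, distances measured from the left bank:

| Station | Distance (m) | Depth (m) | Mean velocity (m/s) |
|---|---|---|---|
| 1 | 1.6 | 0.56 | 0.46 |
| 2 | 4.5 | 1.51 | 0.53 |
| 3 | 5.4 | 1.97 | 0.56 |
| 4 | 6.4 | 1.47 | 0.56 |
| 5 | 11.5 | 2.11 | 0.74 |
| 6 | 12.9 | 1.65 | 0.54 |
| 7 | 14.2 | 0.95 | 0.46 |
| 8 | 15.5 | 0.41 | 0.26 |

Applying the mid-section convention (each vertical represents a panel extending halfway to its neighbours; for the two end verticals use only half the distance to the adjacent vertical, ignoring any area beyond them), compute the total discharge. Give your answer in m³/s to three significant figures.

12.4 m³/s

w_1 = (4.5 − 1.6)/2 = 1.45 m; q_1 = 0.46 × 0.56 × 1.45 = 0.3735 m³/s
w_2 = (5.4 − 1.6)/2 = 1.9 m; q_2 = 0.53 × 1.51 × 1.9 = 1.521 m³/s
w_3 = (6.4 − 4.5)/2 = 0.95 m; q_3 = 0.56 × 1.97 × 0.95 = 1.048 m³/s
w_4 = (11.5 − 5.4)/2 = 3.05 m; q_4 = 0.56 × 1.47 × 3.05 = 2.511 m³/s
w_5 = (12.9 − 6.4)/2 = 3.25 m; q_5 = 0.74 × 2.11 × 3.25 = 5.075 m³/s
w_6 = (14.2 − 11.5)/2 = 1.35 m; q_6 = 0.54 × 1.65 × 1.35 = 1.203 m³/s
w_7 = (15.5 − 12.9)/2 = 1.3 m; q_7 = 0.46 × 0.95 × 1.3 = 0.5681 m³/s
w_8 = (15.5 − 14.2)/2 = 0.65 m; q_8 = 0.26 × 0.41 × 0.65 = 0.06929 m³/s
Q = Σ qᵢ = 12.37 m³/s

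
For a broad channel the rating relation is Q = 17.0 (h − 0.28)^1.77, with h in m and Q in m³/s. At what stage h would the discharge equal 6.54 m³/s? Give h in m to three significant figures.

h − h₀ = (Q/C)^(1/b) = (6.54/17.0)^(1/1.77) = 0.5829 m
h = 0.28 + 0.5829 = 0.8629 m

0.863 m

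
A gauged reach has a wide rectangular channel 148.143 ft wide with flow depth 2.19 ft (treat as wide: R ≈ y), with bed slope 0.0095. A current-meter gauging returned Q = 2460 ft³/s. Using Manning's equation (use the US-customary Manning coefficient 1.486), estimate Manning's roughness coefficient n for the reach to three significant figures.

A = b·y = 148.143 × 2.19 = 324.4 ft²
Wide channel: R ≈ y = 2.19 ft
n = (1.486/Q)·A·R^(2/3)·S^(1/2) = (1.486/2460) × 324.4 × 1.686 × 0.09747 = 0.03221

0.0322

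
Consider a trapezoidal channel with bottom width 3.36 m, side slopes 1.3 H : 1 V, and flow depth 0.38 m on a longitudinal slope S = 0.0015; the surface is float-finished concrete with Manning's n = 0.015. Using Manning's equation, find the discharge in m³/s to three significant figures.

A = (b + z·y)·y = (3.36 + 1.3×0.38)×0.38 = 1.465 m²
P = b + 2y√(1+z²) = 3.36 + 2×0.38×√(1+1.3²) = 4.606 m
R = A/P = 1.465/4.606 = 0.3179 m
Q = (1/n)·A·R^(2/3)·S^(1/2) = (1/0.015) × 1.465 × 0.3179^(2/3) × 0.0015^(1/2) = 1.761 m³/s

1.76 m³/s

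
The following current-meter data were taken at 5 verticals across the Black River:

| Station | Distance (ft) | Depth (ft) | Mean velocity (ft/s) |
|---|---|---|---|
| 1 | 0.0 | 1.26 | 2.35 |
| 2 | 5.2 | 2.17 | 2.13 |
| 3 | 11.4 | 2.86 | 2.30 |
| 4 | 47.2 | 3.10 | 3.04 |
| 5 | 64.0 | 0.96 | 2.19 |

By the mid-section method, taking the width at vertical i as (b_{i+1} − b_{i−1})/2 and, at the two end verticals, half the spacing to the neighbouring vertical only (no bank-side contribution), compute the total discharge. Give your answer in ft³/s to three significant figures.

438 ft³/s

w_1 = (5.2 − 0.0)/2 = 2.6 ft; q_1 = 2.35 × 1.26 × 2.6 = 7.699 ft³/s
w_2 = (11.4 − 0.0)/2 = 5.7 ft; q_2 = 2.13 × 2.17 × 5.7 = 26.35 ft³/s
w_3 = (47.2 − 5.2)/2 = 21 ft; q_3 = 2.30 × 2.86 × 21 = 138.1 ft³/s
w_4 = (64.0 − 11.4)/2 = 26.3 ft; q_4 = 3.04 × 3.10 × 26.3 = 247.9 ft³/s
w_5 = (64.0 − 47.2)/2 = 8.4 ft; q_5 = 2.19 × 0.96 × 8.4 = 17.66 ft³/s
Q = Σ qᵢ = 437.7 ft³/s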